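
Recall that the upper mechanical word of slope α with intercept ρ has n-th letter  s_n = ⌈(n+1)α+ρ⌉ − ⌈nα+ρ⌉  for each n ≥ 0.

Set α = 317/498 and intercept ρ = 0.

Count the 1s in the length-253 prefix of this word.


162

#1s = Σ_{n=0}^{252} s_n = Σ_{n=0}^{252} (⌈(n+1)α+ρ⌉ − ⌈nα+ρ⌉)
the sum telescopes: every ⌈nα+ρ⌉ with 0 < n < 253 appears once with + and once with −, leaving ⌈253α+ρ⌉ − ⌈0·α+ρ⌉
253α + ρ = (253·317) / 498 = 80201/498
ρ = 0/498
⌈80201/498⌉ = 162,  ⌈0/498⌉ = 0
#1s = 162 − 0 = 162


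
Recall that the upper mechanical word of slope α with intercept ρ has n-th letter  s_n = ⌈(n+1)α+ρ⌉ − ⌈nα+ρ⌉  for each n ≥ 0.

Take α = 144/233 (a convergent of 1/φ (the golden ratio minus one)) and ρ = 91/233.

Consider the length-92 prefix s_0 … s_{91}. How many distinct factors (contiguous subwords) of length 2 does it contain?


3

t_n = ⌈(n·144+91)/233⌉ for n = 0 … 92:
  n=0…9: ⌈91/233⌉=1 ⌈235/233⌉=2 ⌈379/233⌉=2 ⌈523/233⌉=3 ⌈667/233⌉=3 ⌈811/233⌉=4 ⌈955/233⌉=5 ⌈1099/233⌉=5 ⌈1243/233⌉=6 ⌈1387/233⌉=6
  n=10…19: ⌈1531/233⌉=7 ⌈1675/233⌉=8 ⌈1819/233⌉=8 ⌈1963/233⌉=9 ⌈2107/233⌉=10 ⌈2251/233⌉=10 ⌈2395/233⌉=11 ⌈2539/233⌉=11 ⌈2683/233⌉=12 ⌈2827/233⌉=13
  n=20…29: ⌈2971/233⌉=13 ⌈3115/233⌉=14 ⌈3259/233⌉=14 ⌈3403/233⌉=15 ⌈3547/233⌉=16 ⌈3691/233⌉=16 ⌈3835/233⌉=17 ⌈3979/233⌉=18 ⌈4123/233⌉=18 ⌈4267/233⌉=19
  n=30…39: ⌈4411/233⌉=19 ⌈4555/233⌉=20 ⌈4699/233⌉=21 ⌈4843/233⌉=21 ⌈4987/233⌉=22 ⌈5131/233⌉=23 ⌈5275/233⌉=23 ⌈5419/233⌉=24 ⌈5563/233⌉=24 ⌈5707/233⌉=25
  n=40…49: ⌈5851/233⌉=26 ⌈5995/233⌉=26 ⌈6139/233⌉=27 ⌈6283/233⌉=27 ⌈6427/233⌉=28 ⌈6571/233⌉=29 ⌈6715/233⌉=29 ⌈6859/233⌉=30 ⌈7003/233⌉=31 ⌈7147/233⌉=31
  n=50…59: ⌈7291/233⌉=32 ⌈7435/233⌉=32 ⌈7579/233⌉=33 ⌈7723/233⌉=34 ⌈7867/233⌉=34 ⌈8011/233⌉=35 ⌈8155/233⌉=35 ⌈8299/233⌉=36 ⌈8443/233⌉=37 ⌈8587/233⌉=37
  n=60…69: ⌈8731/233⌉=38 ⌈8875/233⌉=39 ⌈9019/233⌉=39 ⌈9163/233⌉=40 ⌈9307/233⌉=40 ⌈9451/233⌉=41 ⌈9595/233⌉=42 ⌈9739/233⌉=42 ⌈9883/233⌉=43 ⌈10027/233⌉=44
  n=70…79: ⌈10171/233⌉=44 ⌈10315/233⌉=45 ⌈10459/233⌉=45 ⌈10603/233⌉=46 ⌈10747/233⌉=47 ⌈10891/233⌉=47 ⌈11035/233⌉=48 ⌈11179/233⌉=48 ⌈11323/233⌉=49 ⌈11467/233⌉=50
  n=80…89: ⌈11611/233⌉=50 ⌈11755/233⌉=51 ⌈11899/233⌉=52 ⌈12043/233⌉=52 ⌈12187/233⌉=53 ⌈12331/233⌉=53 ⌈12475/233⌉=54 ⌈12619/233⌉=55 ⌈12763/233⌉=55 ⌈12907/233⌉=56
  n=90…92: ⌈13051/233⌉=57 ⌈13195/233⌉=57 ⌈13339/233⌉=58
s_n = t_(n+1) − t_n for n = 0 … 91 gives
prefix = 10101101011011010110101101101011011010110101101101011010110110101101101011010110110101101101
slide a length-2 window over [0..1] … [90..91] (91 windows); first occurrence of each distinct factor:
  [  0..  1] 10
  [  1..  2] 01
  [  4..  5] 11
  (the other 88 windows repeat one of these)
distinct factors: {01, 10, 11}
count = 3  (Sturmian bound for length 2 is 3)


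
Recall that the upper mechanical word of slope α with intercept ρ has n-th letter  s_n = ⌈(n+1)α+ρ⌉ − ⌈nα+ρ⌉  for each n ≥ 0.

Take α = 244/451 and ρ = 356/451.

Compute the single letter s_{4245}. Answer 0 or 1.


0

(n+1)α + ρ = (4246·244 + 356) / 451 = 1036380/451
nα + ρ     = (4245·244 + 356) / 451 = 1036136/451
⌈1036380/451⌉ = 2298,  ⌈1036136/451⌉ = 2298
s_{4245} = 2298 − 2298 = 0


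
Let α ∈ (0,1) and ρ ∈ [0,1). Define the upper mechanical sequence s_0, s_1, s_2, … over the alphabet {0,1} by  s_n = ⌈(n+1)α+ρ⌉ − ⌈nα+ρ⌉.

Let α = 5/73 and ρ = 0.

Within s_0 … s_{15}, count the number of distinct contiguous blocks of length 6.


t_n = ⌈(n·5)/73⌉ for n = 0 … 16:
  n=0…9: ⌈0/73⌉=0 ⌈5/73⌉=1 ⌈10/73⌉=1 ⌈15/73⌉=1 ⌈20/73⌉=1 ⌈25/73⌉=1 ⌈30/73⌉=1 ⌈35/73⌉=1 ⌈40/73⌉=1 ⌈45/73⌉=1
  n=10…16: ⌈50/73⌉=1 ⌈55/73⌉=1 ⌈60/73⌉=1 ⌈65/73⌉=1 ⌈70/73⌉=1 ⌈75/73⌉=2 ⌈80/73⌉=2
s_n = t_(n+1) − t_n for n = 0 … 15 gives
prefix = 1000000000000010
slide a length-6 window over [0..5] … [10..15] (11 windows); first occurrence of each distinct factor:
  [  0..  5] 100000
  [  1..  6] 000000
  [  9.. 14] 000001
  [ 10.. 15] 000010
  (the other 7 windows repeat one of these)
distinct factors: {000000, 000001, 000010, 100000}
count = 4  (Sturmian bound for length 6 is 7)

4


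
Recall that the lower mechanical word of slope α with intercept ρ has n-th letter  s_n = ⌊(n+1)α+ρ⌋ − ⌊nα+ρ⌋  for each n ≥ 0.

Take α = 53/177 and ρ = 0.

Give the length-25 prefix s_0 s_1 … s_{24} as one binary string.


0001001000100100100010010

n=0: ⌊(1·53)/177⌋ − ⌊(0·53)/177⌋ = ⌊53/177⌋ − ⌊0/177⌋ = 0 − 0 = 0
n=1: ⌊(2·53)/177⌋ − ⌊(1·53)/177⌋ = ⌊106/177⌋ − ⌊53/177⌋ = 0 − 0 = 0
n=2: ⌊(3·53)/177⌋ − ⌊(2·53)/177⌋ = ⌊159/177⌋ − ⌊106/177⌋ = 0 − 0 = 0
n=3: ⌊(4·53)/177⌋ − ⌊(3·53)/177⌋ = ⌊212/177⌋ − ⌊159/177⌋ = 1 − 0 = 1
n=4: ⌊(5·53)/177⌋ − ⌊(4·53)/177⌋ = ⌊265/177⌋ − ⌊212/177⌋ = 1 − 1 = 0
n=5: ⌊(6·53)/177⌋ − ⌊(5·53)/177⌋ = ⌊318/177⌋ − ⌊265/177⌋ = 1 − 1 = 0
n=6: ⌊(7·53)/177⌋ − ⌊(6·53)/177⌋ = ⌊371/177⌋ − ⌊318/177⌋ = 2 − 1 = 1
n=7: ⌊(8·53)/177⌋ − ⌊(7·53)/177⌋ = ⌊424/177⌋ − ⌊371/177⌋ = 2 − 2 = 0
n=8: ⌊(9·53)/177⌋ − ⌊(8·53)/177⌋ = ⌊477/177⌋ − ⌊424/177⌋ = 2 − 2 = 0
n=9: ⌊(10·53)/177⌋ − ⌊(9·53)/177⌋ = ⌊530/177⌋ − ⌊477/177⌋ = 2 − 2 = 0
n=10: ⌊(11·53)/177⌋ − ⌊(10·53)/177⌋ = ⌊583/177⌋ − ⌊530/177⌋ = 3 − 2 = 1
n=11: ⌊(12·53)/177⌋ − ⌊(11·53)/177⌋ = ⌊636/177⌋ − ⌊583/177⌋ = 3 − 3 = 0
n=12: ⌊(13·53)/177⌋ − ⌊(12·53)/177⌋ = ⌊689/177⌋ − ⌊636/177⌋ = 3 − 3 = 0
n=13: ⌊(14·53)/177⌋ − ⌊(13·53)/177⌋ = ⌊742/177⌋ − ⌊689/177⌋ = 4 − 3 = 1
n=14: ⌊(15·53)/177⌋ − ⌊(14·53)/177⌋ = ⌊795/177⌋ − ⌊742/177⌋ = 4 − 4 = 0
n=15: ⌊(16·53)/177⌋ − ⌊(15·53)/177⌋ = ⌊848/177⌋ − ⌊795/177⌋ = 4 − 4 = 0
n=16: ⌊(17·53)/177⌋ − ⌊(16·53)/177⌋ = ⌊901/177⌋ − ⌊848/177⌋ = 5 − 4 = 1
n=17: ⌊(18·53)/177⌋ − ⌊(17·53)/177⌋ = ⌊954/177⌋ − ⌊901/177⌋ = 5 − 5 = 0
n=18: ⌊(19·53)/177⌋ − ⌊(18·53)/177⌋ = ⌊1007/177⌋ − ⌊954/177⌋ = 5 − 5 = 0
n=19: ⌊(20·53)/177⌋ − ⌊(19·53)/177⌋ = ⌊1060/177⌋ − ⌊1007/177⌋ = 5 − 5 = 0
n=20: ⌊(21·53)/177⌋ − ⌊(20·53)/177⌋ = ⌊1113/177⌋ − ⌊1060/177⌋ = 6 − 5 = 1
n=21: ⌊(22·53)/177⌋ − ⌊(21·53)/177⌋ = ⌊1166/177⌋ − ⌊1113/177⌋ = 6 − 6 = 0
n=22: ⌊(23·53)/177⌋ − ⌊(22·53)/177⌋ = ⌊1219/177⌋ − ⌊1166/177⌋ = 6 − 6 = 0
n=23: ⌊(24·53)/177⌋ − ⌊(23·53)/177⌋ = ⌊1272/177⌋ − ⌊1219/177⌋ = 7 − 6 = 1
n=24: ⌊(25·53)/177⌋ − ⌊(24·53)/177⌋ = ⌊1325/177⌋ − ⌊1272/177⌋ = 7 − 7 = 0


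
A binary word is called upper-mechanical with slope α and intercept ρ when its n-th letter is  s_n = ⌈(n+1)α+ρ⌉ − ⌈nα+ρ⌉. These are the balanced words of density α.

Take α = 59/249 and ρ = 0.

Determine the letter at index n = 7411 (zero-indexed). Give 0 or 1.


(n+1)α + ρ = (7412·59) / 249 = 437308/249
nα + ρ     = (7411·59) / 249 = 437249/249
⌈437308/249⌉ = 1757,  ⌈437249/249⌉ = 1757
s_{7411} = 1757 − 1757 = 0

0


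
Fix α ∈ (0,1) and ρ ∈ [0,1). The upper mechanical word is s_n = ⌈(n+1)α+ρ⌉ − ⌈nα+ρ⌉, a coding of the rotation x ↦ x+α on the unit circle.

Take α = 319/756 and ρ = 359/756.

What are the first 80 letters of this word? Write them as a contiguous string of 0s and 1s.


n=0: ⌈(1·319+359)/756⌉ − ⌈(0·319+359)/756⌉ = ⌈678/756⌉ − ⌈359/756⌉ = 1 − 1 = 0
n=1: ⌈(2·319+359)/756⌉ − ⌈(1·319+359)/756⌉ = ⌈997/756⌉ − ⌈678/756⌉ = 2 − 1 = 1
n=2: ⌈(3·319+359)/756⌉ − ⌈(2·319+359)/756⌉ = ⌈1316/756⌉ − ⌈997/756⌉ = 2 − 2 = 0
n=3: ⌈(4·319+359)/756⌉ − ⌈(3·319+359)/756⌉ = ⌈1635/756⌉ − ⌈1316/756⌉ = 3 − 2 = 1
n=4: ⌈(5·319+359)/756⌉ − ⌈(4·319+359)/756⌉ = ⌈1954/756⌉ − ⌈1635/756⌉ = 3 − 3 = 0
n=5: ⌈(6·319+359)/756⌉ − ⌈(5·319+359)/756⌉ = ⌈2273/756⌉ − ⌈1954/756⌉ = 4 − 3 = 1
n=6: ⌈(7·319+359)/756⌉ − ⌈(6·319+359)/756⌉ = ⌈2592/756⌉ − ⌈2273/756⌉ = 4 − 4 = 0
n=7: ⌈(8·319+359)/756⌉ − ⌈(7·319+359)/756⌉ = ⌈2911/756⌉ − ⌈2592/756⌉ = 4 − 4 = 0
n=8: ⌈(9·319+359)/756⌉ − ⌈(8·319+359)/756⌉ = ⌈3230/756⌉ − ⌈2911/756⌉ = 5 − 4 = 1
n=9: ⌈(10·319+359)/756⌉ − ⌈(9·319+359)/756⌉ = ⌈3549/756⌉ − ⌈3230/756⌉ = 5 − 5 = 0
n=10: ⌈(11·319+359)/756⌉ − ⌈(10·319+359)/756⌉ = ⌈3868/756⌉ − ⌈3549/756⌉ = 6 − 5 = 1
n=11: ⌈(12·319+359)/756⌉ − ⌈(11·319+359)/756⌉ = ⌈4187/756⌉ − ⌈3868/756⌉ = 6 − 6 = 0
n=12: ⌈(13·319+359)/756⌉ − ⌈(12·319+359)/756⌉ = ⌈4506/756⌉ − ⌈4187/756⌉ = 6 − 6 = 0
n=13: ⌈(14·319+359)/756⌉ − ⌈(13·319+359)/756⌉ = ⌈4825/756⌉ − ⌈4506/756⌉ = 7 − 6 = 1
n=14: ⌈(15·319+359)/756⌉ − ⌈(14·319+359)/756⌉ = ⌈5144/756⌉ − ⌈4825/756⌉ = 7 − 7 = 0
n=15: ⌈(16·319+359)/756⌉ − ⌈(15·319+359)/756⌉ = ⌈5463/756⌉ − ⌈5144/756⌉ = 8 − 7 = 1
n=16: ⌈(17·319+359)/756⌉ − ⌈(16·319+359)/756⌉ = ⌈5782/756⌉ − ⌈5463/756⌉ = 8 − 8 = 0
n=17: ⌈(18·319+359)/756⌉ − ⌈(17·319+359)/756⌉ = ⌈6101/756⌉ − ⌈5782/756⌉ = 9 − 8 = 1
n=18: ⌈(19·319+359)/756⌉ − ⌈(18·319+359)/756⌉ = ⌈6420/756⌉ − ⌈6101/756⌉ = 9 − 9 = 0
n=19: ⌈(20·319+359)/756⌉ − ⌈(19·319+359)/756⌉ = ⌈6739/756⌉ − ⌈6420/756⌉ = 9 − 9 = 0
n=20: ⌈(21·319+359)/756⌉ − ⌈(20·319+359)/756⌉ = ⌈7058/756⌉ − ⌈6739/756⌉ = 10 − 9 = 1
n=21: ⌈(22·319+359)/756⌉ − ⌈(21·319+359)/756⌉ = ⌈7377/756⌉ − ⌈7058/756⌉ = 10 − 10 = 0
n=22: ⌈(23·319+359)/756⌉ − ⌈(22·319+359)/756⌉ = ⌈7696/756⌉ − ⌈7377/756⌉ = 11 − 10 = 1
n=23: ⌈(24·319+359)/756⌉ − ⌈(23·319+359)/756⌉ = ⌈8015/756⌉ − ⌈7696/756⌉ = 11 − 11 = 0
n=24: ⌈(25·319+359)/756⌉ − ⌈(24·319+359)/756⌉ = ⌈8334/756⌉ − ⌈8015/756⌉ = 12 − 11 = 1
n=25: ⌈(26·319+359)/756⌉ − ⌈(25·319+359)/756⌉ = ⌈8653/756⌉ − ⌈8334/756⌉ = 12 − 12 = 0
n=26: ⌈(27·319+359)/756⌉ − ⌈(26·319+359)/756⌉ = ⌈8972/756⌉ − ⌈8653/756⌉ = 12 − 12 = 0
n=27: ⌈(28·319+359)/756⌉ − ⌈(27·319+359)/756⌉ = ⌈9291/756⌉ − ⌈8972/756⌉ = 13 − 12 = 1
n=28: ⌈(29·319+359)/756⌉ − ⌈(28·319+359)/756⌉ = ⌈9610/756⌉ − ⌈9291/756⌉ = 13 − 13 = 0
n=29: ⌈(30·319+359)/756⌉ − ⌈(29·319+359)/756⌉ = ⌈9929/756⌉ − ⌈9610/756⌉ = 14 − 13 = 1
n=30: ⌈(31·319+359)/756⌉ − ⌈(30·319+359)/756⌉ = ⌈10248/756⌉ − ⌈9929/756⌉ = 14 − 14 = 0
n=31: ⌈(32·319+359)/756⌉ − ⌈(31·319+359)/756⌉ = ⌈10567/756⌉ − ⌈10248/756⌉ = 14 − 14 = 0
n=32: ⌈(33·319+359)/756⌉ − ⌈(32·319+359)/756⌉ = ⌈10886/756⌉ − ⌈10567/756⌉ = 15 − 14 = 1
n=33: ⌈(34·319+359)/756⌉ − ⌈(33·319+359)/756⌉ = ⌈11205/756⌉ − ⌈10886/756⌉ = 15 − 15 = 0
n=34: ⌈(35·319+359)/756⌉ − ⌈(34·319+359)/756⌉ = ⌈11524/756⌉ − ⌈11205/756⌉ = 16 − 15 = 1
n=35: ⌈(36·319+359)/756⌉ − ⌈(35·319+359)/756⌉ = ⌈11843/756⌉ − ⌈11524/756⌉ = 16 − 16 = 0
n=36: ⌈(37·319+359)/756⌉ − ⌈(36·319+359)/756⌉ = ⌈12162/756⌉ − ⌈11843/756⌉ = 17 − 16 = 1
n=37: ⌈(38·319+359)/756⌉ − ⌈(37·319+359)/756⌉ = ⌈12481/756⌉ − ⌈12162/756⌉ = 17 − 17 = 0
n=38: ⌈(39·319+359)/756⌉ − ⌈(38·319+359)/756⌉ = ⌈12800/756⌉ − ⌈12481/756⌉ = 17 − 17 = 0
n=39: ⌈(40·319+359)/756⌉ − ⌈(39·319+359)/756⌉ = ⌈13119/756⌉ − ⌈12800/756⌉ = 18 − 17 = 1
n=40: ⌈(41·319+359)/756⌉ − ⌈(40·319+359)/756⌉ = ⌈13438/756⌉ − ⌈13119/756⌉ = 18 − 18 = 0
n=41: ⌈(42·319+359)/756⌉ − ⌈(41·319+359)/756⌉ = ⌈13757/756⌉ − ⌈13438/756⌉ = 19 − 18 = 1
n=42: ⌈(43·319+359)/756⌉ − ⌈(42·319+359)/756⌉ = ⌈14076/756⌉ − ⌈13757/756⌉ = 19 − 19 = 0
n=43: ⌈(44·319+359)/756⌉ − ⌈(43·319+359)/756⌉ = ⌈14395/756⌉ − ⌈14076/756⌉ = 20 − 19 = 1
n=44: ⌈(45·319+359)/756⌉ − ⌈(44·319+359)/756⌉ = ⌈14714/756⌉ − ⌈14395/756⌉ = 20 − 20 = 0
n=45: ⌈(46·319+359)/756⌉ − ⌈(45·319+359)/756⌉ = ⌈15033/756⌉ − ⌈14714/756⌉ = 20 − 20 = 0
n=46: ⌈(47·319+359)/756⌉ − ⌈(46·319+359)/756⌉ = ⌈15352/756⌉ − ⌈15033/756⌉ = 21 − 20 = 1
n=47: ⌈(48·319+359)/756⌉ − ⌈(47·319+359)/756⌉ = ⌈15671/756⌉ − ⌈15352/756⌉ = 21 − 21 = 0
n=48: ⌈(49·319+359)/756⌉ − ⌈(48·319+359)/756⌉ = ⌈15990/756⌉ − ⌈15671/756⌉ = 22 − 21 = 1
n=49: ⌈(50·319+359)/756⌉ − ⌈(49·319+359)/756⌉ = ⌈16309/756⌉ − ⌈15990/756⌉ = 22 − 22 = 0
n=50: ⌈(51·319+359)/756⌉ − ⌈(50·319+359)/756⌉ = ⌈16628/756⌉ − ⌈16309/756⌉ = 22 − 22 = 0
n=51: ⌈(52·319+359)/756⌉ − ⌈(51·319+359)/756⌉ = ⌈16947/756⌉ − ⌈16628/756⌉ = 23 − 22 = 1
n=52: ⌈(53·319+359)/756⌉ − ⌈(52·319+359)/756⌉ = ⌈17266/756⌉ − ⌈16947/756⌉ = 23 − 23 = 0
n=53: ⌈(54·319+359)/756⌉ − ⌈(53·319+359)/756⌉ = ⌈17585/756⌉ − ⌈17266/756⌉ = 24 − 23 = 1
n=54: ⌈(55·319+359)/756⌉ − ⌈(54·319+359)/756⌉ = ⌈17904/756⌉ − ⌈17585/756⌉ = 24 − 24 = 0
n=55: ⌈(56·319+359)/756⌉ − ⌈(55·319+359)/756⌉ = ⌈18223/756⌉ − ⌈17904/756⌉ = 25 − 24 = 1
n=56: ⌈(57·319+359)/756⌉ − ⌈(56·319+359)/756⌉ = ⌈18542/756⌉ − ⌈18223/756⌉ = 25 − 25 = 0
n=57: ⌈(58·319+359)/756⌉ − ⌈(57·319+359)/756⌉ = ⌈18861/756⌉ − ⌈18542/756⌉ = 25 − 25 = 0
n=58: ⌈(59·319+359)/756⌉ − ⌈(58·319+359)/756⌉ = ⌈19180/756⌉ − ⌈18861/756⌉ = 26 − 25 = 1
n=59: ⌈(60·319+359)/756⌉ − ⌈(59·319+359)/756⌉ = ⌈19499/756⌉ − ⌈19180/756⌉ = 26 − 26 = 0
n=60: ⌈(61·319+359)/756⌉ − ⌈(60·319+359)/756⌉ = ⌈19818/756⌉ − ⌈19499/756⌉ = 27 − 26 = 1
n=61: ⌈(62·319+359)/756⌉ − ⌈(61·319+359)/756⌉ = ⌈20137/756⌉ − ⌈19818/756⌉ = 27 − 27 = 0
n=62: ⌈(63·319+359)/756⌉ − ⌈(62·319+359)/756⌉ = ⌈20456/756⌉ − ⌈20137/756⌉ = 28 − 27 = 1
n=63: ⌈(64·319+359)/756⌉ − ⌈(63·319+359)/756⌉ = ⌈20775/756⌉ − ⌈20456/756⌉ = 28 − 28 = 0
n=64: ⌈(65·319+359)/756⌉ − ⌈(64·319+359)/756⌉ = ⌈21094/756⌉ − ⌈20775/756⌉ = 28 − 28 = 0
n=65: ⌈(66·319+359)/756⌉ − ⌈(65·319+359)/756⌉ = ⌈21413/756⌉ − ⌈21094/756⌉ = 29 − 28 = 1
n=66: ⌈(67·319+359)/756⌉ − ⌈(66·319+359)/756⌉ = ⌈21732/756⌉ − ⌈21413/756⌉ = 29 − 29 = 0
n=67: ⌈(68·319+359)/756⌉ − ⌈(67·319+359)/756⌉ = ⌈22051/756⌉ − ⌈21732/756⌉ = 30 − 29 = 1
n=68: ⌈(69·319+359)/756⌉ − ⌈(68·319+359)/756⌉ = ⌈22370/756⌉ − ⌈22051/756⌉ = 30 − 30 = 0
n=69: ⌈(70·319+359)/756⌉ − ⌈(69·319+359)/756⌉ = ⌈22689/756⌉ − ⌈22370/756⌉ = 31 − 30 = 1
n=70: ⌈(71·319+359)/756⌉ − ⌈(70·319+359)/756⌉ = ⌈23008/756⌉ − ⌈22689/756⌉ = 31 − 31 = 0
n=71: ⌈(72·319+359)/756⌉ − ⌈(71·319+359)/756⌉ = ⌈23327/756⌉ − ⌈23008/756⌉ = 31 − 31 = 0
n=72: ⌈(73·319+359)/756⌉ − ⌈(72·319+359)/756⌉ = ⌈23646/756⌉ − ⌈23327/756⌉ = 32 − 31 = 1
n=73: ⌈(74·319+359)/756⌉ − ⌈(73·319+359)/756⌉ = ⌈23965/756⌉ − ⌈23646/756⌉ = 32 − 32 = 0
n=74: ⌈(75·319+359)/756⌉ − ⌈(74·319+359)/756⌉ = ⌈24284/756⌉ − ⌈23965/756⌉ = 33 − 32 = 1
n=75: ⌈(76·319+359)/756⌉ − ⌈(75·319+359)/756⌉ = ⌈24603/756⌉ − ⌈24284/756⌉ = 33 − 33 = 0
n=76: ⌈(77·319+359)/756⌉ − ⌈(76·319+359)/756⌉ = ⌈24922/756⌉ − ⌈24603/756⌉ = 33 − 33 = 0
n=77: ⌈(78·319+359)/756⌉ − ⌈(77·319+359)/756⌉ = ⌈25241/756⌉ − ⌈24922/756⌉ = 34 − 33 = 1
n=78: ⌈(79·319+359)/756⌉ − ⌈(78·319+359)/756⌉ = ⌈25560/756⌉ − ⌈25241/756⌉ = 34 − 34 = 0
n=79: ⌈(80·319+359)/756⌉ − ⌈(79·319+359)/756⌉ = ⌈25879/756⌉ − ⌈25560/756⌉ = 35 − 34 = 1

01010100101001010100101010010100101010010101001010010101001010100101010010100101


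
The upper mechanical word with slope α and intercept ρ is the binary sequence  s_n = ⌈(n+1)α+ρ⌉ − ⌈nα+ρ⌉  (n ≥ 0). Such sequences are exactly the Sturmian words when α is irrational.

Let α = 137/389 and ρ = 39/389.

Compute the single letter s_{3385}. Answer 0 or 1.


(n+1)α + ρ = (3386·137 + 39) / 389 = 463921/389
nα + ρ     = (3385·137 + 39) / 389 = 463784/389
⌈463921/389⌉ = 1193,  ⌈463784/389⌉ = 1193
s_{3385} = 1193 − 1193 = 0

0


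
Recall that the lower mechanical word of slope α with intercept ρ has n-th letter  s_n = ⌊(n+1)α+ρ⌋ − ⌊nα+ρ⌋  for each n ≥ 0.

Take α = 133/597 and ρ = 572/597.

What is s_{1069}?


0

(n+1)α + ρ = (1070·133 + 572) / 597 = 142882/597
nα + ρ     = (1069·133 + 572) / 597 = 142749/597
⌊142882/597⌋ = 239,  ⌊142749/597⌋ = 239
s_{1069} = 239 − 239 = 0


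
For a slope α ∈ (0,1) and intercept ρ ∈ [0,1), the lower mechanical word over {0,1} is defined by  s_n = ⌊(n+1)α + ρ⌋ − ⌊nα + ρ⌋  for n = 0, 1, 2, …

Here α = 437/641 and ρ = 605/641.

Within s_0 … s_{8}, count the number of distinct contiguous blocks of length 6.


4

t_n = ⌊(n·437+605)/641⌋ for n = 0 … 9:
  n=0…9: ⌊605/641⌋=0 ⌊1042/641⌋=1 ⌊1479/641⌋=2 ⌊1916/641⌋=2 ⌊2353/641⌋=3 ⌊2790/641⌋=4 ⌊3227/641⌋=5 ⌊3664/641⌋=5 ⌊4101/641⌋=6 ⌊4538/641⌋=7
s_n = t_(n+1) − t_n for n = 0 … 8 gives
prefix = 110111011
slide a length-6 window over [0..5] … [3..8] (4 windows); first occurrence of each distinct factor:
  [  0..  5] 110111
  [  1..  6] 101110
  [  2..  7] 011101
  [  3..  8] 111011
distinct factors: {011101, 101110, 110111, 111011}
count = 4  (Sturmian bound for length 6 is 7)


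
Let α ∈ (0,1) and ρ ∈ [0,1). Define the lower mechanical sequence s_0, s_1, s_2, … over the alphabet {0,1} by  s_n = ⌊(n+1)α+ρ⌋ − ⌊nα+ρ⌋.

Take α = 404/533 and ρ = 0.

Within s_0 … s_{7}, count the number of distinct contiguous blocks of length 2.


t_n = ⌊(n·404)/533⌋ for n = 0 … 8:
  n=0…8: ⌊0/533⌋=0 ⌊404/533⌋=0 ⌊808/533⌋=1 ⌊1212/533⌋=2 ⌊1616/533⌋=3 ⌊2020/533⌋=3 ⌊2424/533⌋=4 ⌊2828/533⌋=5 ⌊3232/533⌋=6
s_n = t_(n+1) − t_n for n = 0 … 7 gives
prefix = 01110111
slide a length-2 window over [0..1] … [6..7] (7 windows); first occurrence of each distinct factor:
  [  0..  1] 01
  [  1..  2] 11
  [  3..  4] 10
  (the other 4 windows repeat one of these)
distinct factors: {01, 10, 11}
count = 3  (Sturmian bound for length 2 is 3)

3


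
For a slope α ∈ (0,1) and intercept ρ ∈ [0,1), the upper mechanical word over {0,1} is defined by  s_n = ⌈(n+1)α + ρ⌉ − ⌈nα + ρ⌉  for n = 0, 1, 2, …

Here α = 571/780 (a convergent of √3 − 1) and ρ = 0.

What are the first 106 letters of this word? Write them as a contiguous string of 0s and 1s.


n=0: ⌈(1·571)/780⌉ − ⌈(0·571)/780⌉ = ⌈571/780⌉ − ⌈0/780⌉ = 1 − 0 = 1
n=1: ⌈(2·571)/780⌉ − ⌈(1·571)/780⌉ = ⌈1142/780⌉ − ⌈571/780⌉ = 2 − 1 = 1
n=2: ⌈(3·571)/780⌉ − ⌈(2·571)/780⌉ = ⌈1713/780⌉ − ⌈1142/780⌉ = 3 − 2 = 1
n=3: ⌈(4·571)/780⌉ − ⌈(3·571)/780⌉ = ⌈2284/780⌉ − ⌈1713/780⌉ = 3 − 3 = 0
n=4: ⌈(5·571)/780⌉ − ⌈(4·571)/780⌉ = ⌈2855/780⌉ − ⌈2284/780⌉ = 4 − 3 = 1
n=5: ⌈(6·571)/780⌉ − ⌈(5·571)/780⌉ = ⌈3426/780⌉ − ⌈2855/780⌉ = 5 − 4 = 1
n=6: ⌈(7·571)/780⌉ − ⌈(6·571)/780⌉ = ⌈3997/780⌉ − ⌈3426/780⌉ = 6 − 5 = 1
n=7: ⌈(8·571)/780⌉ − ⌈(7·571)/780⌉ = ⌈4568/780⌉ − ⌈3997/780⌉ = 6 − 6 = 0
n=8: ⌈(9·571)/780⌉ − ⌈(8·571)/780⌉ = ⌈5139/780⌉ − ⌈4568/780⌉ = 7 − 6 = 1
n=9: ⌈(10·571)/780⌉ − ⌈(9·571)/780⌉ = ⌈5710/780⌉ − ⌈5139/780⌉ = 8 − 7 = 1
n=10: ⌈(11·571)/780⌉ − ⌈(10·571)/780⌉ = ⌈6281/780⌉ − ⌈5710/780⌉ = 9 − 8 = 1
n=11: ⌈(12·571)/780⌉ − ⌈(11·571)/780⌉ = ⌈6852/780⌉ − ⌈6281/780⌉ = 9 − 9 = 0
n=12: ⌈(13·571)/780⌉ − ⌈(12·571)/780⌉ = ⌈7423/780⌉ − ⌈6852/780⌉ = 10 − 9 = 1
n=13: ⌈(14·571)/780⌉ − ⌈(13·571)/780⌉ = ⌈7994/780⌉ − ⌈7423/780⌉ = 11 − 10 = 1
n=14: ⌈(15·571)/780⌉ − ⌈(14·571)/780⌉ = ⌈8565/780⌉ − ⌈7994/780⌉ = 11 − 11 = 0
n=15: ⌈(16·571)/780⌉ − ⌈(15·571)/780⌉ = ⌈9136/780⌉ − ⌈8565/780⌉ = 12 − 11 = 1
n=16: ⌈(17·571)/780⌉ − ⌈(16·571)/780⌉ = ⌈9707/780⌉ − ⌈9136/780⌉ = 13 − 12 = 1
n=17: ⌈(18·571)/780⌉ − ⌈(17·571)/780⌉ = ⌈10278/780⌉ − ⌈9707/780⌉ = 14 − 13 = 1
n=18: ⌈(19·571)/780⌉ − ⌈(18·571)/780⌉ = ⌈10849/780⌉ − ⌈10278/780⌉ = 14 − 14 = 0
n=19: ⌈(20·571)/780⌉ − ⌈(19·571)/780⌉ = ⌈11420/780⌉ − ⌈10849/780⌉ = 15 − 14 = 1
n=20: ⌈(21·571)/780⌉ − ⌈(20·571)/780⌉ = ⌈11991/780⌉ − ⌈11420/780⌉ = 16 − 15 = 1
n=21: ⌈(22·571)/780⌉ − ⌈(21·571)/780⌉ = ⌈12562/780⌉ − ⌈11991/780⌉ = 17 − 16 = 1
n=22: ⌈(23·571)/780⌉ − ⌈(22·571)/780⌉ = ⌈13133/780⌉ − ⌈12562/780⌉ = 17 − 17 = 0
n=23: ⌈(24·571)/780⌉ − ⌈(23·571)/780⌉ = ⌈13704/780⌉ − ⌈13133/780⌉ = 18 − 17 = 1
n=24: ⌈(25·571)/780⌉ − ⌈(24·571)/780⌉ = ⌈14275/780⌉ − ⌈13704/780⌉ = 19 − 18 = 1
n=25: ⌈(26·571)/780⌉ − ⌈(25·571)/780⌉ = ⌈14846/780⌉ − ⌈14275/780⌉ = 20 − 19 = 1
n=26: ⌈(27·571)/780⌉ − ⌈(26·571)/780⌉ = ⌈15417/780⌉ − ⌈14846/780⌉ = 20 − 20 = 0
n=27: ⌈(28·571)/780⌉ − ⌈(27·571)/780⌉ = ⌈15988/780⌉ − ⌈15417/780⌉ = 21 − 20 = 1
n=28: ⌈(29·571)/780⌉ − ⌈(28·571)/780⌉ = ⌈16559/780⌉ − ⌈15988/780⌉ = 22 − 21 = 1
n=29: ⌈(30·571)/780⌉ − ⌈(29·571)/780⌉ = ⌈17130/780⌉ − ⌈16559/780⌉ = 22 − 22 = 0
n=30: ⌈(31·571)/780⌉ − ⌈(30·571)/780⌉ = ⌈17701/780⌉ − ⌈17130/780⌉ = 23 − 22 = 1
n=31: ⌈(32·571)/780⌉ − ⌈(31·571)/780⌉ = ⌈18272/780⌉ − ⌈17701/780⌉ = 24 − 23 = 1
n=32: ⌈(33·571)/780⌉ − ⌈(32·571)/780⌉ = ⌈18843/780⌉ − ⌈18272/780⌉ = 25 − 24 = 1
n=33: ⌈(34·571)/780⌉ − ⌈(33·571)/780⌉ = ⌈19414/780⌉ − ⌈18843/780⌉ = 25 − 25 = 0
n=34: ⌈(35·571)/780⌉ − ⌈(34·571)/780⌉ = ⌈19985/780⌉ − ⌈19414/780⌉ = 26 − 25 = 1
n=35: ⌈(36·571)/780⌉ − ⌈(35·571)/780⌉ = ⌈20556/780⌉ − ⌈19985/780⌉ = 27 − 26 = 1
n=36: ⌈(37·571)/780⌉ − ⌈(36·571)/780⌉ = ⌈21127/780⌉ − ⌈20556/780⌉ = 28 − 27 = 1
n=37: ⌈(38·571)/780⌉ − ⌈(37·571)/780⌉ = ⌈21698/780⌉ − ⌈21127/780⌉ = 28 − 28 = 0
n=38: ⌈(39·571)/780⌉ − ⌈(38·571)/780⌉ = ⌈22269/780⌉ − ⌈21698/780⌉ = 29 − 28 = 1
n=39: ⌈(40·571)/780⌉ − ⌈(39·571)/780⌉ = ⌈22840/780⌉ − ⌈22269/780⌉ = 30 − 29 = 1
n=40: ⌈(41·571)/780⌉ − ⌈(40·571)/780⌉ = ⌈23411/780⌉ − ⌈22840/780⌉ = 31 − 30 = 1
n=41: ⌈(42·571)/780⌉ − ⌈(41·571)/780⌉ = ⌈23982/780⌉ − ⌈23411/780⌉ = 31 − 31 = 0
n=42: ⌈(43·571)/780⌉ − ⌈(42·571)/780⌉ = ⌈24553/780⌉ − ⌈23982/780⌉ = 32 − 31 = 1
n=43: ⌈(44·571)/780⌉ − ⌈(43·571)/780⌉ = ⌈25124/780⌉ − ⌈24553/780⌉ = 33 − 32 = 1
n=44: ⌈(45·571)/780⌉ − ⌈(44·571)/780⌉ = ⌈25695/780⌉ − ⌈25124/780⌉ = 33 − 33 = 0
n=45: ⌈(46·571)/780⌉ − ⌈(45·571)/780⌉ = ⌈26266/780⌉ − ⌈25695/780⌉ = 34 − 33 = 1
n=46: ⌈(47·571)/780⌉ − ⌈(46·571)/780⌉ = ⌈26837/780⌉ − ⌈26266/780⌉ = 35 − 34 = 1
n=47: ⌈(48·571)/780⌉ − ⌈(47·571)/780⌉ = ⌈27408/780⌉ − ⌈26837/780⌉ = 36 − 35 = 1
n=48: ⌈(49·571)/780⌉ − ⌈(48·571)/780⌉ = ⌈27979/780⌉ − ⌈27408/780⌉ = 36 − 36 = 0
n=49: ⌈(50·571)/780⌉ − ⌈(49·571)/780⌉ = ⌈28550/780⌉ − ⌈27979/780⌉ = 37 − 36 = 1
n=50: ⌈(51·571)/780⌉ − ⌈(50·571)/780⌉ = ⌈29121/780⌉ − ⌈28550/780⌉ = 38 − 37 = 1
n=51: ⌈(52·571)/780⌉ − ⌈(51·571)/780⌉ = ⌈29692/780⌉ − ⌈29121/780⌉ = 39 − 38 = 1
n=52: ⌈(53·571)/780⌉ − ⌈(52·571)/780⌉ = ⌈30263/780⌉ − ⌈29692/780⌉ = 39 − 39 = 0
n=53: ⌈(54·571)/780⌉ − ⌈(53·571)/780⌉ = ⌈30834/780⌉ − ⌈30263/780⌉ = 40 − 39 = 1
n=54: ⌈(55·571)/780⌉ − ⌈(54·571)/780⌉ = ⌈31405/780⌉ − ⌈30834/780⌉ = 41 − 40 = 1
n=55: ⌈(56·571)/780⌉ − ⌈(55·571)/780⌉ = ⌈31976/780⌉ − ⌈31405/780⌉ = 41 − 41 = 0
n=56: ⌈(57·571)/780⌉ − ⌈(56·571)/780⌉ = ⌈32547/780⌉ − ⌈31976/780⌉ = 42 − 41 = 1
n=57: ⌈(58·571)/780⌉ − ⌈(57·571)/780⌉ = ⌈33118/780⌉ − ⌈32547/780⌉ = 43 − 42 = 1
n=58: ⌈(59·571)/780⌉ − ⌈(58·571)/780⌉ = ⌈33689/780⌉ − ⌈33118/780⌉ = 44 − 43 = 1
n=59: ⌈(60·571)/780⌉ − ⌈(59·571)/780⌉ = ⌈34260/780⌉ − ⌈33689/780⌉ = 44 − 44 = 0
n=60: ⌈(61·571)/780⌉ − ⌈(60·571)/780⌉ = ⌈34831/780⌉ − ⌈34260/780⌉ = 45 − 44 = 1
n=61: ⌈(62·571)/780⌉ − ⌈(61·571)/780⌉ = ⌈35402/780⌉ − ⌈34831/780⌉ = 46 − 45 = 1
n=62: ⌈(63·571)/780⌉ − ⌈(62·571)/780⌉ = ⌈35973/780⌉ − ⌈35402/780⌉ = 47 − 46 = 1
n=63: ⌈(64·571)/780⌉ − ⌈(63·571)/780⌉ = ⌈36544/780⌉ − ⌈35973/780⌉ = 47 − 47 = 0
n=64: ⌈(65·571)/780⌉ − ⌈(64·571)/780⌉ = ⌈37115/780⌉ − ⌈36544/780⌉ = 48 − 47 = 1
n=65: ⌈(66·571)/780⌉ − ⌈(65·571)/780⌉ = ⌈37686/780⌉ − ⌈37115/780⌉ = 49 − 48 = 1
n=66: ⌈(67·571)/780⌉ − ⌈(66·571)/780⌉ = ⌈38257/780⌉ − ⌈37686/780⌉ = 50 − 49 = 1
n=67: ⌈(68·571)/780⌉ − ⌈(67·571)/780⌉ = ⌈38828/780⌉ − ⌈38257/780⌉ = 50 − 50 = 0
n=68: ⌈(69·571)/780⌉ − ⌈(68·571)/780⌉ = ⌈39399/780⌉ − ⌈38828/780⌉ = 51 − 50 = 1
n=69: ⌈(70·571)/780⌉ − ⌈(69·571)/780⌉ = ⌈39970/780⌉ − ⌈39399/780⌉ = 52 − 51 = 1
n=70: ⌈(71·571)/780⌉ − ⌈(70·571)/780⌉ = ⌈40541/780⌉ − ⌈39970/780⌉ = 52 − 52 = 0
n=71: ⌈(72·571)/780⌉ − ⌈(71·571)/780⌉ = ⌈41112/780⌉ − ⌈40541/780⌉ = 53 − 52 = 1
n=72: ⌈(73·571)/780⌉ − ⌈(72·571)/780⌉ = ⌈41683/780⌉ − ⌈41112/780⌉ = 54 − 53 = 1
n=73: ⌈(74·571)/780⌉ − ⌈(73·571)/780⌉ = ⌈42254/780⌉ − ⌈41683/780⌉ = 55 − 54 = 1
n=74: ⌈(75·571)/780⌉ − ⌈(74·571)/780⌉ = ⌈42825/780⌉ − ⌈42254/780⌉ = 55 − 55 = 0
n=75: ⌈(76·571)/780⌉ − ⌈(75·571)/780⌉ = ⌈43396/780⌉ − ⌈42825/780⌉ = 56 − 55 = 1
n=76: ⌈(77·571)/780⌉ − ⌈(76·571)/780⌉ = ⌈43967/780⌉ − ⌈43396/780⌉ = 57 − 56 = 1
n=77: ⌈(78·571)/780⌉ − ⌈(77·571)/780⌉ = ⌈44538/780⌉ − ⌈43967/780⌉ = 58 − 57 = 1
n=78: ⌈(79·571)/780⌉ − ⌈(78·571)/780⌉ = ⌈45109/780⌉ − ⌈44538/780⌉ = 58 − 58 = 0
n=79: ⌈(80·571)/780⌉ − ⌈(79·571)/780⌉ = ⌈45680/780⌉ − ⌈45109/780⌉ = 59 − 58 = 1
n=80: ⌈(81·571)/780⌉ − ⌈(80·571)/780⌉ = ⌈46251/780⌉ − ⌈45680/780⌉ = 60 − 59 = 1
n=81: ⌈(82·571)/780⌉ − ⌈(81·571)/780⌉ = ⌈46822/780⌉ − ⌈46251/780⌉ = 61 − 60 = 1
n=82: ⌈(83·571)/780⌉ − ⌈(82·571)/780⌉ = ⌈47393/780⌉ − ⌈46822/780⌉ = 61 − 61 = 0
n=83: ⌈(84·571)/780⌉ − ⌈(83·571)/780⌉ = ⌈47964/780⌉ − ⌈47393/780⌉ = 62 − 61 = 1
n=84: ⌈(85·571)/780⌉ − ⌈(84·571)/780⌉ = ⌈48535/780⌉ − ⌈47964/780⌉ = 63 − 62 = 1
n=85: ⌈(86·571)/780⌉ − ⌈(85·571)/780⌉ = ⌈49106/780⌉ − ⌈48535/780⌉ = 63 − 63 = 0
n=86: ⌈(87·571)/780⌉ − ⌈(86·571)/780⌉ = ⌈49677/780⌉ − ⌈49106/780⌉ = 64 − 63 = 1
n=87: ⌈(88·571)/780⌉ − ⌈(87·571)/780⌉ = ⌈50248/780⌉ − ⌈49677/780⌉ = 65 − 64 = 1
n=88: ⌈(89·571)/780⌉ − ⌈(88·571)/780⌉ = ⌈50819/780⌉ − ⌈50248/780⌉ = 66 − 65 = 1
n=89: ⌈(90·571)/780⌉ − ⌈(89·571)/780⌉ = ⌈51390/780⌉ − ⌈50819/780⌉ = 66 − 66 = 0
n=90: ⌈(91·571)/780⌉ − ⌈(90·571)/780⌉ = ⌈51961/780⌉ − ⌈51390/780⌉ = 67 − 66 = 1
n=91: ⌈(92·571)/780⌉ − ⌈(91·571)/780⌉ = ⌈52532/780⌉ − ⌈51961/780⌉ = 68 − 67 = 1
n=92: ⌈(93·571)/780⌉ − ⌈(92·571)/780⌉ = ⌈53103/780⌉ − ⌈52532/780⌉ = 69 − 68 = 1
n=93: ⌈(94·571)/780⌉ − ⌈(93·571)/780⌉ = ⌈53674/780⌉ − ⌈53103/780⌉ = 69 − 69 = 0
n=94: ⌈(95·571)/780⌉ − ⌈(94·571)/780⌉ = ⌈54245/780⌉ − ⌈53674/780⌉ = 70 − 69 = 1
n=95: ⌈(96·571)/780⌉ − ⌈(95·571)/780⌉ = ⌈54816/780⌉ − ⌈54245/780⌉ = 71 − 70 = 1
n=96: ⌈(97·571)/780⌉ − ⌈(96·571)/780⌉ = ⌈55387/780⌉ − ⌈54816/780⌉ = 72 − 71 = 1
n=97: ⌈(98·571)/780⌉ − ⌈(97·571)/780⌉ = ⌈55958/780⌉ − ⌈55387/780⌉ = 72 − 72 = 0
n=98: ⌈(99·571)/780⌉ − ⌈(98·571)/780⌉ = ⌈56529/780⌉ − ⌈55958/780⌉ = 73 − 72 = 1
n=99: ⌈(100·571)/780⌉ − ⌈(99·571)/780⌉ = ⌈57100/780⌉ − ⌈56529/780⌉ = 74 − 73 = 1
n=100: ⌈(101·571)/780⌉ − ⌈(100·571)/780⌉ = ⌈57671/780⌉ − ⌈57100/780⌉ = 74 − 74 = 0
n=101: ⌈(102·571)/780⌉ − ⌈(101·571)/780⌉ = ⌈58242/780⌉ − ⌈57671/780⌉ = 75 − 74 = 1
n=102: ⌈(103·571)/780⌉ − ⌈(102·571)/780⌉ = ⌈58813/780⌉ − ⌈58242/780⌉ = 76 − 75 = 1
n=103: ⌈(104·571)/780⌉ − ⌈(103·571)/780⌉ = ⌈59384/780⌉ − ⌈58813/780⌉ = 77 − 76 = 1
n=104: ⌈(105·571)/780⌉ − ⌈(104·571)/780⌉ = ⌈59955/780⌉ − ⌈59384/780⌉ = 77 − 77 = 0
n=105: ⌈(106·571)/780⌉ − ⌈(105·571)/780⌉ = ⌈60526/780⌉ − ⌈59955/780⌉ = 78 − 77 = 1

1110111011101101110111011101101110111011101101110111011011101110111011011101110111011011101110111011011101


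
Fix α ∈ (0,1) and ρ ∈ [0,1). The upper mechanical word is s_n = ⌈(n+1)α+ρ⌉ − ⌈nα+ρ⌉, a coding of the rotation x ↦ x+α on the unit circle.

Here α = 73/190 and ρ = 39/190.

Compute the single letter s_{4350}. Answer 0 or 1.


0

(n+1)α + ρ = (4351·73 + 39) / 190 = 317662/190
nα + ρ     = (4350·73 + 39) / 190 = 317589/190
⌈317662/190⌉ = 1672,  ⌈317589/190⌉ = 1672
s_{4350} = 1672 − 1672 = 0


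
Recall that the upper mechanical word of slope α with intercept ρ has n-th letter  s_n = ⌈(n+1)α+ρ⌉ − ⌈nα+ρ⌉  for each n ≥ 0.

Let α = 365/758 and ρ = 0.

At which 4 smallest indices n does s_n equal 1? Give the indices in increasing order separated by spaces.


0 2 4 6

n=0: ⌈365/758⌉−⌈0/758⌉ = 1−0 = 1  ← one
n=1: ⌈730/758⌉−⌈365/758⌉ = 1−1 = 0
n=2: ⌈1095/758⌉−⌈730/758⌉ = 2−1 = 1  ← one
n=3: ⌈1460/758⌉−⌈1095/758⌉ = 2−2 = 0
n=4: ⌈1825/758⌉−⌈1460/758⌉ = 3−2 = 1  ← one
n=5: ⌈2190/758⌉−⌈1825/758⌉ = 3−3 = 0
n=6: ⌈2555/758⌉−⌈2190/758⌉ = 4−3 = 1  ← one
positions of the first 4 ones: 0 2 4 6


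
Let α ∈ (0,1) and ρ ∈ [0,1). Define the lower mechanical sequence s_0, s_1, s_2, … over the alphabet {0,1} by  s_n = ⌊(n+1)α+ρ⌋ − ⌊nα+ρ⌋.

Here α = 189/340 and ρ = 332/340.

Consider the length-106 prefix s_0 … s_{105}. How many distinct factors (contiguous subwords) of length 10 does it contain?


11

t_n = ⌊(n·189+332)/340⌋ for n = 0 … 106:
  n=0…9: ⌊332/340⌋=0 ⌊521/340⌋=1 ⌊710/340⌋=2 ⌊899/340⌋=2 ⌊1088/340⌋=3 ⌊1277/340⌋=3 ⌊1466/340⌋=4 ⌊1655/340⌋=4 ⌊1844/340⌋=5 ⌊2033/340⌋=5
  n=10…19: ⌊2222/340⌋=6 ⌊2411/340⌋=7 ⌊2600/340⌋=7 ⌊2789/340⌋=8 ⌊2978/340⌋=8 ⌊3167/340⌋=9 ⌊3356/340⌋=9 ⌊3545/340⌋=10 ⌊3734/340⌋=10 ⌊3923/340⌋=11
  n=20…29: ⌊4112/340⌋=12 ⌊4301/340⌋=12 ⌊4490/340⌋=13 ⌊4679/340⌋=13 ⌊4868/340⌋=14 ⌊5057/340⌋=14 ⌊5246/340⌋=15 ⌊5435/340⌋=15 ⌊5624/340⌋=16 ⌊5813/340⌋=17
  n=30…39: ⌊6002/340⌋=17 ⌊6191/340⌋=18 ⌊6380/340⌋=18 ⌊6569/340⌋=19 ⌊6758/340⌋=19 ⌊6947/340⌋=20 ⌊7136/340⌋=20 ⌊7325/340⌋=21 ⌊7514/340⌋=22 ⌊7703/340⌋=22
  n=40…49: ⌊7892/340⌋=23 ⌊8081/340⌋=23 ⌊8270/340⌋=24 ⌊8459/340⌋=24 ⌊8648/340⌋=25 ⌊8837/340⌋=25 ⌊9026/340⌋=26 ⌊9215/340⌋=27 ⌊9404/340⌋=27 ⌊9593/340⌋=28
  n=50…59: ⌊9782/340⌋=28 ⌊9971/340⌋=29 ⌊10160/340⌋=29 ⌊10349/340⌋=30 ⌊10538/340⌋=30 ⌊10727/340⌋=31 ⌊10916/340⌋=32 ⌊11105/340⌋=32 ⌊11294/340⌋=33 ⌊11483/340⌋=33
  n=60…69: ⌊11672/340⌋=34 ⌊11861/340⌋=34 ⌊12050/340⌋=35 ⌊12239/340⌋=35 ⌊12428/340⌋=36 ⌊12617/340⌋=37 ⌊12806/340⌋=37 ⌊12995/340⌋=38 ⌊13184/340⌋=38 ⌊13373/340⌋=39
  n=70…79: ⌊13562/340⌋=39 ⌊13751/340⌋=40 ⌊13940/340⌋=41 ⌊14129/340⌋=41 ⌊14318/340⌋=42 ⌊14507/340⌋=42 ⌊14696/340⌋=43 ⌊14885/340⌋=43 ⌊15074/340⌋=44 ⌊15263/340⌋=44
  n=80…89: ⌊15452/340⌋=45 ⌊15641/340⌋=46 ⌊15830/340⌋=46 ⌊16019/340⌋=47 ⌊16208/340⌋=47 ⌊16397/340⌋=48 ⌊16586/340⌋=48 ⌊16775/340⌋=49 ⌊16964/340⌋=49 ⌊17153/340⌋=50
  n=90…99: ⌊17342/340⌋=51 ⌊17531/340⌋=51 ⌊17720/340⌋=52 ⌊17909/340⌋=52 ⌊18098/340⌋=53 ⌊18287/340⌋=53 ⌊18476/340⌋=54 ⌊18665/340⌋=54 ⌊18854/340⌋=55 ⌊19043/340⌋=56
  n=100…106: ⌊19232/340⌋=56 ⌊19421/340⌋=57 ⌊19610/340⌋=57 ⌊19799/340⌋=58 ⌊19988/340⌋=58 ⌊20177/340⌋=59 ⌊20366/340⌋=59
s_n = t_(n+1) − t_n for n = 0 … 105 gives
prefix = 1101010101101010101101010101101010101101010101101010101101010101101010110101010110101010110101010110101010
slide a length-10 window over [0..9] … [96..105] (97 windows); first occurrence of each distinct factor:
  [  0..  9] 1101010101
  [  1.. 10] 1010101011
  [  2.. 11] 0101010110
  [  3.. 12] 1010101101
  [  4.. 13] 0101011010
  [  5.. 14] 1010110101
  [  6.. 15] 0101101010
  [  7.. 16] 1011010101
  [  8.. 17] 0110101010
  [ 62.. 71] 0110101011
  [ 63.. 72] 1101010110
  (the other 86 windows repeat one of these)
distinct factors: {0101010110, 0101011010, 0101101010, 0110101010, 0110101011, 1010101011, 1010101101, 1010110101, 1011010101, 1101010101, 1101010110}
count = 11  (Sturmian bound for length 10 is 11)


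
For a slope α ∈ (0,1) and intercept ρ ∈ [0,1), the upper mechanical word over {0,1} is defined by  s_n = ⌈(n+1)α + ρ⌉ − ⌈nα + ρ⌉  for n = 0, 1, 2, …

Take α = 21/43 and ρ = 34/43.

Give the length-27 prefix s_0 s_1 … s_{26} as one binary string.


101010101010101010101010010

n=0: ⌈(1·21+34)/43⌉ − ⌈(0·21+34)/43⌉ = ⌈55/43⌉ − ⌈34/43⌉ = 2 − 1 = 1
n=1: ⌈(2·21+34)/43⌉ − ⌈(1·21+34)/43⌉ = ⌈76/43⌉ − ⌈55/43⌉ = 2 − 2 = 0
n=2: ⌈(3·21+34)/43⌉ − ⌈(2·21+34)/43⌉ = ⌈97/43⌉ − ⌈76/43⌉ = 3 − 2 = 1
n=3: ⌈(4·21+34)/43⌉ − ⌈(3·21+34)/43⌉ = ⌈118/43⌉ − ⌈97/43⌉ = 3 − 3 = 0
n=4: ⌈(5·21+34)/43⌉ − ⌈(4·21+34)/43⌉ = ⌈139/43⌉ − ⌈118/43⌉ = 4 − 3 = 1
n=5: ⌈(6·21+34)/43⌉ − ⌈(5·21+34)/43⌉ = ⌈160/43⌉ − ⌈139/43⌉ = 4 − 4 = 0
n=6: ⌈(7·21+34)/43⌉ − ⌈(6·21+34)/43⌉ = ⌈181/43⌉ − ⌈160/43⌉ = 5 − 4 = 1
n=7: ⌈(8·21+34)/43⌉ − ⌈(7·21+34)/43⌉ = ⌈202/43⌉ − ⌈181/43⌉ = 5 − 5 = 0
n=8: ⌈(9·21+34)/43⌉ − ⌈(8·21+34)/43⌉ = ⌈223/43⌉ − ⌈202/43⌉ = 6 − 5 = 1
n=9: ⌈(10·21+34)/43⌉ − ⌈(9·21+34)/43⌉ = ⌈244/43⌉ − ⌈223/43⌉ = 6 − 6 = 0
n=10: ⌈(11·21+34)/43⌉ − ⌈(10·21+34)/43⌉ = ⌈265/43⌉ − ⌈244/43⌉ = 7 − 6 = 1
n=11: ⌈(12·21+34)/43⌉ − ⌈(11·21+34)/43⌉ = ⌈286/43⌉ − ⌈265/43⌉ = 7 − 7 = 0
n=12: ⌈(13·21+34)/43⌉ − ⌈(12·21+34)/43⌉ = ⌈307/43⌉ − ⌈286/43⌉ = 8 − 7 = 1
n=13: ⌈(14·21+34)/43⌉ − ⌈(13·21+34)/43⌉ = ⌈328/43⌉ − ⌈307/43⌉ = 8 − 8 = 0
n=14: ⌈(15·21+34)/43⌉ − ⌈(14·21+34)/43⌉ = ⌈349/43⌉ − ⌈328/43⌉ = 9 − 8 = 1
n=15: ⌈(16·21+34)/43⌉ − ⌈(15·21+34)/43⌉ = ⌈370/43⌉ − ⌈349/43⌉ = 9 − 9 = 0
n=16: ⌈(17·21+34)/43⌉ − ⌈(16·21+34)/43⌉ = ⌈391/43⌉ − ⌈370/43⌉ = 10 − 9 = 1
n=17: ⌈(18·21+34)/43⌉ − ⌈(17·21+34)/43⌉ = ⌈412/43⌉ − ⌈391/43⌉ = 10 − 10 = 0
n=18: ⌈(19·21+34)/43⌉ − ⌈(18·21+34)/43⌉ = ⌈433/43⌉ − ⌈412/43⌉ = 11 − 10 = 1
n=19: ⌈(20·21+34)/43⌉ − ⌈(19·21+34)/43⌉ = ⌈454/43⌉ − ⌈433/43⌉ = 11 − 11 = 0
n=20: ⌈(21·21+34)/43⌉ − ⌈(20·21+34)/43⌉ = ⌈475/43⌉ − ⌈454/43⌉ = 12 − 11 = 1
n=21: ⌈(22·21+34)/43⌉ − ⌈(21·21+34)/43⌉ = ⌈496/43⌉ − ⌈475/43⌉ = 12 − 12 = 0
n=22: ⌈(23·21+34)/43⌉ − ⌈(22·21+34)/43⌉ = ⌈517/43⌉ − ⌈496/43⌉ = 13 − 12 = 1
n=23: ⌈(24·21+34)/43⌉ − ⌈(23·21+34)/43⌉ = ⌈538/43⌉ − ⌈517/43⌉ = 13 − 13 = 0
n=24: ⌈(25·21+34)/43⌉ − ⌈(24·21+34)/43⌉ = ⌈559/43⌉ − ⌈538/43⌉ = 13 − 13 = 0
n=25: ⌈(26·21+34)/43⌉ − ⌈(25·21+34)/43⌉ = ⌈580/43⌉ − ⌈559/43⌉ = 14 − 13 = 1
n=26: ⌈(27·21+34)/43⌉ − ⌈(26·21+34)/43⌉ = ⌈601/43⌉ − ⌈580/43⌉ = 14 − 14 = 0


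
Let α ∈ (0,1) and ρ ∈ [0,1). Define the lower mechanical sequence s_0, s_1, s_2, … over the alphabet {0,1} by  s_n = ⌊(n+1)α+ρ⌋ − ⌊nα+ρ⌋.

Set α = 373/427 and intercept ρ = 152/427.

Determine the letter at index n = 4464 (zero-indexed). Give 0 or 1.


(n+1)α + ρ = (4465·373 + 152) / 427 = 1665597/427
nα + ρ     = (4464·373 + 152) / 427 = 1665224/427
⌊1665597/427⌋ = 3900,  ⌊1665224/427⌋ = 3899
s_{4464} = 3900 − 3899 = 1

1


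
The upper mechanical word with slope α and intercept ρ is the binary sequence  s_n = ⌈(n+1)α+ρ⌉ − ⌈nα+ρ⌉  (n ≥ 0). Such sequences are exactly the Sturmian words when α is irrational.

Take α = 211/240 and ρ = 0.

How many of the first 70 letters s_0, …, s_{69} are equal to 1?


#1s = Σ_{n=0}^{69} s_n = Σ_{n=0}^{69} (⌈(n+1)α+ρ⌉ − ⌈nα+ρ⌉)
the sum telescopes: every ⌈nα+ρ⌉ with 0 < n < 70 appears once with + and once with −, leaving ⌈70α+ρ⌉ − ⌈0·α+ρ⌉
70α + ρ = (70·211) / 240 = 14770/240
ρ = 0/240
⌈14770/240⌉ = 62,  ⌈0/240⌉ = 0
#1s = 62 − 0 = 62

62


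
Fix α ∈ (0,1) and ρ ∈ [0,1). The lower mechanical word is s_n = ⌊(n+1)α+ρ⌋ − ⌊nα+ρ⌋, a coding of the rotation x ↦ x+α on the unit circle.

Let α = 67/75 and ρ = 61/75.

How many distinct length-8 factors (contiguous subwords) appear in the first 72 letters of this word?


t_n = ⌊(n·67+61)/75⌋ for n = 0 … 72:
  n=0…9: ⌊61/75⌋=0 ⌊128/75⌋=1 ⌊195/75⌋=2 ⌊262/75⌋=3 ⌊329/75⌋=4 ⌊396/75⌋=5 ⌊463/75⌋=6 ⌊530/75⌋=7 ⌊597/75⌋=7 ⌊664/75⌋=8
  n=10…19: ⌊731/75⌋=9 ⌊798/75⌋=10 ⌊865/75⌋=11 ⌊932/75⌋=12 ⌊999/75⌋=13 ⌊1066/75⌋=14 ⌊1133/75⌋=15 ⌊1200/75⌋=16 ⌊1267/75⌋=16 ⌊1334/75⌋=17
  n=20…29: ⌊1401/75⌋=18 ⌊1468/75⌋=19 ⌊1535/75⌋=20 ⌊1602/75⌋=21 ⌊1669/75⌋=22 ⌊1736/75⌋=23 ⌊1803/75⌋=24 ⌊1870/75⌋=24 ⌊1937/75⌋=25 ⌊2004/75⌋=26
  n=30…39: ⌊2071/75⌋=27 ⌊2138/75⌋=28 ⌊2205/75⌋=29 ⌊2272/75⌋=30 ⌊2339/75⌋=31 ⌊2406/75⌋=32 ⌊2473/75⌋=32 ⌊2540/75⌋=33 ⌊2607/75⌋=34 ⌊2674/75⌋=35
  n=40…49: ⌊2741/75⌋=36 ⌊2808/75⌋=37 ⌊2875/75⌋=38 ⌊2942/75⌋=39 ⌊3009/75⌋=40 ⌊3076/75⌋=41 ⌊3143/75⌋=41 ⌊3210/75⌋=42 ⌊3277/75⌋=43 ⌊3344/75⌋=44
  n=50…59: ⌊3411/75⌋=45 ⌊3478/75⌋=46 ⌊3545/75⌋=47 ⌊3612/75⌋=48 ⌊3679/75⌋=49 ⌊3746/75⌋=49 ⌊3813/75⌋=50 ⌊3880/75⌋=51 ⌊3947/75⌋=52 ⌊4014/75⌋=53
  n=60…69: ⌊4081/75⌋=54 ⌊4148/75⌋=55 ⌊4215/75⌋=56 ⌊4282/75⌋=57 ⌊4349/75⌋=57 ⌊4416/75⌋=58 ⌊4483/75⌋=59 ⌊4550/75⌋=60 ⌊4617/75⌋=61 ⌊4684/75⌋=62
  n=70…72: ⌊4751/75⌋=63 ⌊4818/75⌋=64 ⌊4885/75⌋=65
s_n = t_(n+1) − t_n for n = 0 … 71 gives
prefix = 111111101111111110111111110111111110111111111011111111011111111011111111
slide a length-8 window over [0..7] … [64..71] (65 windows); first occurrence of each distinct factor:
  [  0..  7] 11111110
  [  1..  8] 11111101
  [  2..  9] 11111011
  [  3.. 10] 11110111
  [  4.. 11] 11101111
  [  5.. 12] 11011111
  [  6.. 13] 10111111
  [  7.. 14] 01111111
  [  8.. 15] 11111111
  (the other 56 windows repeat one of these)
distinct factors: {01111111, 10111111, 11011111, 11101111, 11110111, 11111011, 11111101, 11111110, 11111111}
count = 9  (Sturmian bound for length 8 is 9)

9
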